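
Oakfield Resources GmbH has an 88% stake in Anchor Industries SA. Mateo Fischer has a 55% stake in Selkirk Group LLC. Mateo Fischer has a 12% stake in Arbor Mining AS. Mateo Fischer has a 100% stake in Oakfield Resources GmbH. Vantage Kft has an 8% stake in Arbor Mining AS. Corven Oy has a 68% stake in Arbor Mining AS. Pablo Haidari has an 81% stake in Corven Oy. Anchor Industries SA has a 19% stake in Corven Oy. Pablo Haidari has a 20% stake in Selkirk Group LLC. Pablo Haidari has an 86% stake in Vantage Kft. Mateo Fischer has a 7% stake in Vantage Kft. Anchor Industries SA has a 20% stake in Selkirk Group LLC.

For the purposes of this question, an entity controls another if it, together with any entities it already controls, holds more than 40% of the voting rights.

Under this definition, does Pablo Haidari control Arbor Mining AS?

Yes

Pablo holds 81% of Corven, so Pablo controls Corven.
Pablo holds 86% of Vantage, so Pablo controls Vantage.
Corven and Vantage together hold 68% + 8% = 76% of Arbor, so Pablo controls Arbor.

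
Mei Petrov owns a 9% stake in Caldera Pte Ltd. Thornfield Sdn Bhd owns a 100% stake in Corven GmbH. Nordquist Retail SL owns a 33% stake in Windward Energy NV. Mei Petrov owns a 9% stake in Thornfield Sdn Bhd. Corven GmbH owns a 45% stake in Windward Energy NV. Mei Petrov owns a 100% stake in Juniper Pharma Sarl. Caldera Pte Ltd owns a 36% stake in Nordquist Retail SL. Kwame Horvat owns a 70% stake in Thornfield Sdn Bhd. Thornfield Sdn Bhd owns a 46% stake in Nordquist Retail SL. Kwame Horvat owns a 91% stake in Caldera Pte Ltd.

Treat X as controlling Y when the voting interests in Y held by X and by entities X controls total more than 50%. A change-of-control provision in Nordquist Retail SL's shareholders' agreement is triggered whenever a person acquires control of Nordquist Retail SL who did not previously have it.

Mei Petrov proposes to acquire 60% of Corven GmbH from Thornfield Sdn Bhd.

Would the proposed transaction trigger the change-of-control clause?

The purchase adds only to Mei's holdings (Thornfield's stake shrinks), so Mei is the only person who could newly come to control Nordquist.
Mei holds 100% of Juniper, so Mei controls Juniper.
Neither Mei nor any entity Mei controls holds any voting interest in Nordquist.
So before the transaction, Mei does not control Nordquist.
After the purchase, Mei holds 60% of Corven directly, and Thornfield's stake falls to 40%.
Mei holds 60% of Corven, so Mei controls Corven.
After the transaction, neither Mei nor any entity Mei controls holds a voting interest in Nordquist, so Mei still does not control it.
No new person acquires control, so the clause is not triggered.

No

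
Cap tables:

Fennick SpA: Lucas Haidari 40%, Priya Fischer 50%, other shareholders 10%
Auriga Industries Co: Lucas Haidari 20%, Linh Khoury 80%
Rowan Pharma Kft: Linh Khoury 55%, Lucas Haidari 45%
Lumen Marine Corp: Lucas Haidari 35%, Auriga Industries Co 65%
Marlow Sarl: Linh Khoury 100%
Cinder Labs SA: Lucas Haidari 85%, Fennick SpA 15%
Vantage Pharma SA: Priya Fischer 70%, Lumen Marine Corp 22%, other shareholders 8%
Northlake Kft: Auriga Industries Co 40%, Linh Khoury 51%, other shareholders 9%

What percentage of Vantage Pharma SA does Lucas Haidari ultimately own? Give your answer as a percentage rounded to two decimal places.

10.56%

Lucas reaches Vantage along 2 paths.
Via Lumen: 35% × 22% = 7.7%.
Via Auriga → Lumen: 20% × 65% × 22% = 2.86%.
Total: 7.7% + 2.86% = 10.56%.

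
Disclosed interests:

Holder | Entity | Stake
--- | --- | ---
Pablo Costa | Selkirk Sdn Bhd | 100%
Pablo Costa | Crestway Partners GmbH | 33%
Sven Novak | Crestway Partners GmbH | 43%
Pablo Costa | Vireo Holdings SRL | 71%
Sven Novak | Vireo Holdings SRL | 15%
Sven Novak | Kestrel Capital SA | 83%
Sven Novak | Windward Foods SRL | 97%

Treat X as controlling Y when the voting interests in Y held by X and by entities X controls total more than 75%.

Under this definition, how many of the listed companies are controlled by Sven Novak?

2

Sven holds 83% of Kestrel, so Sven controls Kestrel.
Sven holds 97% of Windward, so Sven controls Windward.
No other company's threshold is met.
Sven controls 2 companies.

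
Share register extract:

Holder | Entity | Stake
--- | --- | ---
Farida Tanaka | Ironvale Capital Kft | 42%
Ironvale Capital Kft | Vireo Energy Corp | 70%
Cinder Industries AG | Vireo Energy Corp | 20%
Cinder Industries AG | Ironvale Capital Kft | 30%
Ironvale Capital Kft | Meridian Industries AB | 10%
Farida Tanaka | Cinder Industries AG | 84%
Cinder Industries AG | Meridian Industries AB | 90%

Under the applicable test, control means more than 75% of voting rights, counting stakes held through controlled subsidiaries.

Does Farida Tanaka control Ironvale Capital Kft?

Farida holds 84% of Cinder, so Farida controls Cinder.
Cinder holds 90% of Meridian, so Farida controls Meridian.
In Ironvale, Farida's side holds only 42% + 30% = 72%, not > 75%.
So Farida does not control Ironvale.

No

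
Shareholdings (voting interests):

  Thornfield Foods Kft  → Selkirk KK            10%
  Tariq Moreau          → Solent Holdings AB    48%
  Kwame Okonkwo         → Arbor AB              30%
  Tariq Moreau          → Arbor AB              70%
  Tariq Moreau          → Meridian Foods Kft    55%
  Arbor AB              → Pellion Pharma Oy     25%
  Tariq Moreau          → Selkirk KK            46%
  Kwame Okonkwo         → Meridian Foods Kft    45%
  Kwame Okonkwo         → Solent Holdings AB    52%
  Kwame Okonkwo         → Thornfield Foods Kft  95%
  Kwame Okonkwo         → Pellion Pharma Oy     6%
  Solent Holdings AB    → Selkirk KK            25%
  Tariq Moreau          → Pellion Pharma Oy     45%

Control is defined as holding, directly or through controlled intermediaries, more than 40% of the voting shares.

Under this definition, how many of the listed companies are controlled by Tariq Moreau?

5

Tariq holds 70% of Arbor, so Tariq controls Arbor.
Tariq holds 48% of Solent, so Tariq controls Solent.
Solent and Tariq together hold 25% + 46% = 71% of Selkirk, so Tariq controls Selkirk.
Arbor and Tariq together hold 25% + 45% = 70% of Pellion, so Tariq controls Pellion.
Tariq holds 55% of Meridian, so Tariq controls Meridian.
No other company's threshold is met.
Tariq controls 5 companies.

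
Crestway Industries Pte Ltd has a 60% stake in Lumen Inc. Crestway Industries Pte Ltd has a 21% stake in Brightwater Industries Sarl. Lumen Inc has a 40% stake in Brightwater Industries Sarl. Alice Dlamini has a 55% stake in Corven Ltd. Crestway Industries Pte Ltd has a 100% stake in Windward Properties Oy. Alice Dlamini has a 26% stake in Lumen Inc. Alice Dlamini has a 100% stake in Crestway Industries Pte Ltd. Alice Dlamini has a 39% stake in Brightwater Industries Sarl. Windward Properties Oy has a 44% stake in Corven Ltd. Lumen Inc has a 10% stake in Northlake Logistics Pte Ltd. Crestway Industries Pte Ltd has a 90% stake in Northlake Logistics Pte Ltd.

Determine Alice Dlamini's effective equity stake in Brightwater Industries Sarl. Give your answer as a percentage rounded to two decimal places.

Alice reaches Brightwater along 4 paths.
Via Crestway → Lumen: 100% × 60% × 40% = 24%.
Via Lumen: 26% × 40% = 10.4%.
Via Crestway: 100% × 21% = 21%.
Direct stake: 39% = 39%.
Total: 24% + 10.4% + 21% + 39% = 94.4%.
Rounded: 94.40%.

94.40%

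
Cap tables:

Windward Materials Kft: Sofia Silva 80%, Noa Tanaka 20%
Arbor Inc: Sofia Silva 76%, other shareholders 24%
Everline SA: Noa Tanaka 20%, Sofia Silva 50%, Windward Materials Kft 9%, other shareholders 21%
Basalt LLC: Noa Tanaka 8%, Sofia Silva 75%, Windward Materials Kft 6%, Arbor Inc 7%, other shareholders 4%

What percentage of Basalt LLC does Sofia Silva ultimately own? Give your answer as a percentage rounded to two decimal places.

85.12%

Sofia reaches Basalt along 3 paths.
Direct stake: 75% = 75%.
Via Windward: 80% × 6% = 4.8%.
Via Arbor: 76% × 7% = 5.32%.
Total: 75% + 4.8% + 5.32% = 85.12%.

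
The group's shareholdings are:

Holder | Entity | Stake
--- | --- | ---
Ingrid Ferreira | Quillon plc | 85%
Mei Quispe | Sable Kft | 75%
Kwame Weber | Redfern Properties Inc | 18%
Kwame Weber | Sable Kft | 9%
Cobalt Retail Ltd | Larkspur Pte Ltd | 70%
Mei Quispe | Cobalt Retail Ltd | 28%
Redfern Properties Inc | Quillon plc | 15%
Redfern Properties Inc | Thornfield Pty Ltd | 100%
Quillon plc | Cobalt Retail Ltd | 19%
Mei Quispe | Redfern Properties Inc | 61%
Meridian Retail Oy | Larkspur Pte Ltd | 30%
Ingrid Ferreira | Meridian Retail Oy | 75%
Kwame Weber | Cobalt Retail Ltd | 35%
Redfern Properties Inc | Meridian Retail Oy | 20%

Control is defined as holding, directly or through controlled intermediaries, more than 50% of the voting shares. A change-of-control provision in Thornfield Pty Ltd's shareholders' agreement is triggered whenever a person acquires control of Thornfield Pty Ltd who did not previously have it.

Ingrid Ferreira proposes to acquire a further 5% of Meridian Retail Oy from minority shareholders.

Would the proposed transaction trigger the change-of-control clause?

No

The purchase changes only Ingrid's holdings, so Ingrid is the only person who could newly come to control Thornfield.
Ingrid holds 85% of Quillon, so Ingrid controls Quillon.
Ingrid holds 75% of Meridian, so Ingrid controls Meridian.
Neither Ingrid nor any entity Ingrid controls holds any voting interest in Thornfield.
So before the transaction, Ingrid does not control Thornfield.
After the purchase, Ingrid's direct stake in Meridian rises to 75% + 5% = 80%.
Ingrid holds 80% of Meridian, so Ingrid controls Meridian.
After the transaction, neither Ingrid nor any entity Ingrid controls holds a voting interest in Thornfield, so Ingrid still does not control it.
No new person acquires control, so the clause is not triggered.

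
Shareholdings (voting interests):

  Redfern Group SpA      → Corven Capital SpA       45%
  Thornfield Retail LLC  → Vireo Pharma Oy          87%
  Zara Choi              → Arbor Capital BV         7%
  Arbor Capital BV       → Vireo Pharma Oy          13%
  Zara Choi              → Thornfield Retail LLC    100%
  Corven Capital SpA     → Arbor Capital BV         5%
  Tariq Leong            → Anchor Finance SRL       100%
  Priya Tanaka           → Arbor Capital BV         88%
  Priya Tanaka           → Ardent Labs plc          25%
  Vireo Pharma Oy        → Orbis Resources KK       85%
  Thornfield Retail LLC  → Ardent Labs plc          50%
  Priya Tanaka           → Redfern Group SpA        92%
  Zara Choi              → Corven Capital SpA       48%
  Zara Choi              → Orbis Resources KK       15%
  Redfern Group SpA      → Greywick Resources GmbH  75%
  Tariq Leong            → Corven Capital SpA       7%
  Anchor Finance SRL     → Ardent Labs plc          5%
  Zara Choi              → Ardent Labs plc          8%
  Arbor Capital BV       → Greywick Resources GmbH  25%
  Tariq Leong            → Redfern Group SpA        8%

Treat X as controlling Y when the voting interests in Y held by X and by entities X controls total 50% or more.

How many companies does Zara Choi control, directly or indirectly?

4

Zara holds 100% of Thornfield, so Zara controls Thornfield.
Thornfield and Zara together hold 50% + 8% = 58% of Ardent, so Zara controls Ardent.
Thornfield holds 87% of Vireo, so Zara controls Vireo.
Zara and Vireo together hold 15% + 85% = 100% of Orbis, so Zara controls Orbis.
No other company's threshold is met.
Zara controls 4 companies.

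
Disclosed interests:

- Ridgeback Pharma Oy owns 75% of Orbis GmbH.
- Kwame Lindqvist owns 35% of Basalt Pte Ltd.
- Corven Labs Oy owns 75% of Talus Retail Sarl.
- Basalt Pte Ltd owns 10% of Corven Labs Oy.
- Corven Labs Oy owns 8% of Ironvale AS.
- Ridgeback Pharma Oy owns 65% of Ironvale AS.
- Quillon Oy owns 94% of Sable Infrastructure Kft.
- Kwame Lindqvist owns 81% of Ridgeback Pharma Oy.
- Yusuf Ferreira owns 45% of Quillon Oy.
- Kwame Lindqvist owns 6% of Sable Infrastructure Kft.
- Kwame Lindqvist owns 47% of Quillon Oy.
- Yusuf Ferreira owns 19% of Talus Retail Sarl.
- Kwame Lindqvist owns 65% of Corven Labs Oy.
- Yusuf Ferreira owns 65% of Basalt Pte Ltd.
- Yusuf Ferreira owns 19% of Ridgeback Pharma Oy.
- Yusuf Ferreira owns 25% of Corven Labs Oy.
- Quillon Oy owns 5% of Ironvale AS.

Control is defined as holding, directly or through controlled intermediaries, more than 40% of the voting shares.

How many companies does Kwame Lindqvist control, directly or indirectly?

7

Kwame holds 81% of Ridgeback, so Kwame controls Ridgeback.
Kwame holds 47% of Quillon, so Kwame controls Quillon.
Kwame holds 65% of Corven, so Kwame controls Corven.
Quillon and Ridgeback and Corven together hold 5% + 65% + 8% = 78% of Ironvale, so Kwame controls Ironvale.
Ridgeback holds 75% of Orbis, so Kwame controls Orbis.
Corven holds 75% of Talus, so Kwame controls Talus.
Quillon and Kwame together hold 94% + 6% = 100% of Sable, so Kwame controls Sable.
No other company's threshold is met.
Kwame controls 7 companies.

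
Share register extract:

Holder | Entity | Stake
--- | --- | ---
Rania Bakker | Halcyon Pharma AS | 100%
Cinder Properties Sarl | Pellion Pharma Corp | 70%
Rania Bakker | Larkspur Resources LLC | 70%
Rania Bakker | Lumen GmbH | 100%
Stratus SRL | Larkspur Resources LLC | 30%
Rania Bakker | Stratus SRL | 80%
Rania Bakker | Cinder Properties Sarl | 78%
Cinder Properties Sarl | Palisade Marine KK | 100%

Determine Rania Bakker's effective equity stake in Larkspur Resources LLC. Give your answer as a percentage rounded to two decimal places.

94.00%

Rania reaches Larkspur along 2 paths.
Via Stratus: 80% × 30% = 24%.
Direct stake: 70% = 70%.
Total: 24% + 70% = 94%.
Rounded: 94.00%.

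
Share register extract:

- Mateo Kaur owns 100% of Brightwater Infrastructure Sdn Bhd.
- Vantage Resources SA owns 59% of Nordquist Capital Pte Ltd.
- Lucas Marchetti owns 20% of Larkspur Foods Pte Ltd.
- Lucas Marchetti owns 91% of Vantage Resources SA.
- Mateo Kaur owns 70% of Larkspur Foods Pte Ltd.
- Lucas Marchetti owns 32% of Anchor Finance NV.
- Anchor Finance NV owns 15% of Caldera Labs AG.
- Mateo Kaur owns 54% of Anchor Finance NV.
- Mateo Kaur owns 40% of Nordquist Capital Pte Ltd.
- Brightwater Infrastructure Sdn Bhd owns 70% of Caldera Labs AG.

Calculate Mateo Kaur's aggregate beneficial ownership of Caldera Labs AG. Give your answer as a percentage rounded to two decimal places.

Mateo reaches Caldera along 2 paths.
Via Brightwater: 100% × 70% = 70%.
Via Anchor: 54% × 15% = 8.1%.
Total: 70% + 8.1% = 78.1%.
Rounded: 78.10%.

78.10%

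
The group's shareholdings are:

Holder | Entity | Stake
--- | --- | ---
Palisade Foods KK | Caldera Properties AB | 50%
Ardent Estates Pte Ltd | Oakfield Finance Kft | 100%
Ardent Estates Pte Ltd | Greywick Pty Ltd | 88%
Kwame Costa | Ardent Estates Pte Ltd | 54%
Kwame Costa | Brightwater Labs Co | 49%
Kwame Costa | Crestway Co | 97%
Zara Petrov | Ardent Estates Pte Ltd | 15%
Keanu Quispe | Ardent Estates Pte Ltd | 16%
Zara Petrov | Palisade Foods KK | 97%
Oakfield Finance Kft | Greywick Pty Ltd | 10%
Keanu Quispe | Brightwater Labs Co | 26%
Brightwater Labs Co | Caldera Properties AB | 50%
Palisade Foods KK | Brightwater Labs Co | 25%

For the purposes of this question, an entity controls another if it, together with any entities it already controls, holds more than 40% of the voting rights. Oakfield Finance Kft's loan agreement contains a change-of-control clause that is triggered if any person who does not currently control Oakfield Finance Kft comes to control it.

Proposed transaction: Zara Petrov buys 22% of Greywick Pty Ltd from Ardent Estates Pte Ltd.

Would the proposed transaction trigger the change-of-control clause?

The purchase adds only to Zara's holdings (Ardent's stake shrinks), so Zara is the only person who could newly come to control Oakfield.
Zara holds 97% of Palisade, so Zara controls Palisade.
Palisade holds 50% of Caldera, so Zara controls Caldera.
Neither Zara nor any entity Zara controls holds any voting interest in Oakfield.
So before the transaction, Zara does not control Oakfield.
After the purchase, Zara holds 22% of Greywick directly, and Ardent's stake falls to 66%.
Zara's side now holds 22% of Greywick, not > 40%, so Zara still does not control Greywick.
After the transaction, neither Zara nor any entity Zara controls holds a voting interest in Oakfield, so Zara still does not control it.
No new person acquires control, so the clause is not triggered.

No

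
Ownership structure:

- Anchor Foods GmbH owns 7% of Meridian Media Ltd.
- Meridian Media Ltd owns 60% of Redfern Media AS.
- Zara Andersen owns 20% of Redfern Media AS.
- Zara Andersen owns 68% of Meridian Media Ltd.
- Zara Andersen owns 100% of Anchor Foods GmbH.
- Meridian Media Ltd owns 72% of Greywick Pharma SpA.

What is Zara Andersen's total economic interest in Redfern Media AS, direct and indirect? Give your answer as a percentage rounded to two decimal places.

65.00%

Zara reaches Redfern along 3 paths.
Direct stake: 20% = 20%.
Via Anchor → Meridian: 100% × 7% × 60% = 4.2%.
Via Meridian: 68% × 60% = 40.8%.
Total: 20% + 4.2% + 40.8% = 65%.
Rounded: 65.00%.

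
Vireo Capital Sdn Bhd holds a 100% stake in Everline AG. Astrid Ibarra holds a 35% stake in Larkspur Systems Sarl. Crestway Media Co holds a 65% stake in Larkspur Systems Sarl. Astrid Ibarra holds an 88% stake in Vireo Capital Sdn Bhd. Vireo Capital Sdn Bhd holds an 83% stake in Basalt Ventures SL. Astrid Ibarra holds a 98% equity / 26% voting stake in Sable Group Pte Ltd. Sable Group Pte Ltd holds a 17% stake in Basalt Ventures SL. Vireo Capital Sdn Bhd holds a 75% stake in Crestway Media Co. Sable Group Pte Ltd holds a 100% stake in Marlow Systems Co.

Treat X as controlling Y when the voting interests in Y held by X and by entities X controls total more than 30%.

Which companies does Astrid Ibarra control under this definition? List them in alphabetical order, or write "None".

Basalt Ventures SL, Crestway Media Co, Everline AG, Larkspur Systems Sarl, Vireo Capital Sdn Bhd

Astrid holds 88% of Vireo, so Astrid controls Vireo.
Vireo holds 75% of Crestway, so Astrid controls Crestway.
Vireo holds 83% of Basalt, so Astrid controls Basalt.
Vireo holds 100% of Everline, so Astrid controls Everline.
Astrid and Crestway together hold 35% + 65% = 100% of Larkspur, so Astrid controls Larkspur.
No other company's threshold is met.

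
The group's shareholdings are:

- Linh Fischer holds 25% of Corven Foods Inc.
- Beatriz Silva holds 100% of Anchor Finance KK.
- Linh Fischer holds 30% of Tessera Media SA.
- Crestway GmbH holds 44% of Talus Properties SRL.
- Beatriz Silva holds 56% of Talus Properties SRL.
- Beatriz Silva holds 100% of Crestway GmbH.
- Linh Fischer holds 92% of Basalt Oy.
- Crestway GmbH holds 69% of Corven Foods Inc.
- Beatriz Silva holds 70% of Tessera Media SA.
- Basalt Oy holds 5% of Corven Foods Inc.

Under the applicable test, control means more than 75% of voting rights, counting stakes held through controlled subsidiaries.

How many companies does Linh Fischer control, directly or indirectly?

1

Linh holds 92% of Basalt, so Linh controls Basalt.
No other company's threshold is met.
Linh controls 1 company.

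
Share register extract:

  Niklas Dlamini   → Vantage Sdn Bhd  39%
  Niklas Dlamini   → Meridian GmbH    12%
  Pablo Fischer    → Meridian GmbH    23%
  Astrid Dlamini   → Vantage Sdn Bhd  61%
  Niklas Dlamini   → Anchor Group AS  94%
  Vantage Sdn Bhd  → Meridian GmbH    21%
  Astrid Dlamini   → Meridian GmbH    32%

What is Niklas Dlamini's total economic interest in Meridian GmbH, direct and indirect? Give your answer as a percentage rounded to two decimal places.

20.19%

Niklas reaches Meridian along 2 paths.
Via Vantage: 39% × 21% = 8.19%.
Direct stake: 12% = 12%.
Total: 8.19% + 12% = 20.19%.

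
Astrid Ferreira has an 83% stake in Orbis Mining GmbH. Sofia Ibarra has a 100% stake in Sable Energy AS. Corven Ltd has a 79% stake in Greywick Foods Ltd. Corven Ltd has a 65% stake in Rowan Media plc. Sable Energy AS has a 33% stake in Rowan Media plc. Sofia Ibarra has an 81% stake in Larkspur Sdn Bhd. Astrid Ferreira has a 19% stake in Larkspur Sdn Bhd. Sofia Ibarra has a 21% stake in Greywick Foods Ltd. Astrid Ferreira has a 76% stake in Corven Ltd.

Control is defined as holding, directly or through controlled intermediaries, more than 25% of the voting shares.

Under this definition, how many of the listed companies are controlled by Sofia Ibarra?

3

Sofia holds 100% of Sable, so Sofia controls Sable.
Sable holds 33% of Rowan, so Sofia controls Rowan.
Sofia holds 81% of Larkspur, so Sofia controls Larkspur.
No other company's threshold is met.
Sofia controls 3 companies.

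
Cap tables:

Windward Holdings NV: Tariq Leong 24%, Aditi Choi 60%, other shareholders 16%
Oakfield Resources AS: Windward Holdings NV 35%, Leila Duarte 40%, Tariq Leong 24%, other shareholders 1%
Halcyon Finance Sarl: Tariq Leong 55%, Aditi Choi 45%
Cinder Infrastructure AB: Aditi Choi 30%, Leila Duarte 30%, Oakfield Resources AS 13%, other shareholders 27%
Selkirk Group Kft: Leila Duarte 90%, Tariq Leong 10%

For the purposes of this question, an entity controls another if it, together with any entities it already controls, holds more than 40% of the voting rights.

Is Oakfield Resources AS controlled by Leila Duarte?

No

Leila holds 90% of Selkirk, so Leila controls Selkirk.
In Oakfield, Leila's side holds only 40%, not > 40%.
So Leila does not control Oakfield.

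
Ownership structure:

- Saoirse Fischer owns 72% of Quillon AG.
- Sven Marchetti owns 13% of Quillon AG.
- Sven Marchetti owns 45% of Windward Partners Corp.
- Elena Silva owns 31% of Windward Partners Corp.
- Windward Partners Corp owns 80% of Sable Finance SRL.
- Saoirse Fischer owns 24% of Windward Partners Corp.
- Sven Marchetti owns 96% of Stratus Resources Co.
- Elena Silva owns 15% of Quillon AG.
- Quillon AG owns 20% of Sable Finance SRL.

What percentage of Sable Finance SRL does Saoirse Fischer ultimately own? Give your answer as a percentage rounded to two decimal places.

Saoirse reaches Sable along 2 paths.
Via Windward: 24% × 80% = 19.2%.
Via Quillon: 72% × 20% = 14.4%.
Total: 19.2% + 14.4% = 33.6%.
Rounded: 33.60%.

33.60%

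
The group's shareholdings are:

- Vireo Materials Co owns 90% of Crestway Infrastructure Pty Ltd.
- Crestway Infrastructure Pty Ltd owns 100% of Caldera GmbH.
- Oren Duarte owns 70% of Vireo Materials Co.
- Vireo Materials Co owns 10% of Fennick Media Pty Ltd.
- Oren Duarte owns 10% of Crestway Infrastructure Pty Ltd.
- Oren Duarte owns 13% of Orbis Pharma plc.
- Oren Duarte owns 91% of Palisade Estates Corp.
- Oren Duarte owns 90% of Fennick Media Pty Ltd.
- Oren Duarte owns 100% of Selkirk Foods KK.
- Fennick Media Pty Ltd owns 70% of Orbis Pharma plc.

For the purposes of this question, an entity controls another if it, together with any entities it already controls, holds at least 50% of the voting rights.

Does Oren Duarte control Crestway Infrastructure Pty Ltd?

Oren holds 70% of Vireo, so Oren controls Vireo.
Oren and Vireo together hold 10% + 90% = 100% of Crestway, so Oren controls Crestway.

Yes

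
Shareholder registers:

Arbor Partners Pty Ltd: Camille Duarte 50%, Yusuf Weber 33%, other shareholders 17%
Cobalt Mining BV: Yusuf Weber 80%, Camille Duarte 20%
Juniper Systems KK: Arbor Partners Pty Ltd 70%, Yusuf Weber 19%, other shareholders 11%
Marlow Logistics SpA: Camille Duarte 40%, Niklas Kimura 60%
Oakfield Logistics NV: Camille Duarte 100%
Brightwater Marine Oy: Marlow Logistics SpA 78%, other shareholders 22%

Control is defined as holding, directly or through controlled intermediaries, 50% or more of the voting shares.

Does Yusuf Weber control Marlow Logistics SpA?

Yusuf holds 80% of Cobalt, so Yusuf controls Cobalt.
Neither Yusuf nor any entity Yusuf controls holds any voting interest in Marlow.
So Yusuf does not control Marlow.

No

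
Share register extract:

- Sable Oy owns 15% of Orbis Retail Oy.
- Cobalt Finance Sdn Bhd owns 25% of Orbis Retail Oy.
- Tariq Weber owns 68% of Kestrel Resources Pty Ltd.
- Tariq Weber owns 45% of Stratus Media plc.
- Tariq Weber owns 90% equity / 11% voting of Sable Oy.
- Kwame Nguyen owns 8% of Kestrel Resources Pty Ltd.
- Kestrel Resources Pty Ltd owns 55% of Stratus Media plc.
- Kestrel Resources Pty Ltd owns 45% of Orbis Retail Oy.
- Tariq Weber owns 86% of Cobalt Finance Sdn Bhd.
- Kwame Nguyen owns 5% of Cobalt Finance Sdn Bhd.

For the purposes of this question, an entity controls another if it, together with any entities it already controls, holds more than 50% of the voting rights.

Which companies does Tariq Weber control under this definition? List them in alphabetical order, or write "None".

Tariq holds 68% of Kestrel, so Tariq controls Kestrel.
Kestrel and Tariq together hold 55% + 45% = 100% of Stratus, so Tariq controls Stratus.
Tariq holds 86% of Cobalt, so Tariq controls Cobalt.
Cobalt and Kestrel together hold 25% + 45% = 70% of Orbis, so Tariq controls Orbis.
No other company's threshold is met.

Cobalt Finance Sdn Bhd, Kestrel Resources Pty Ltd, Orbis Retail Oy, Stratus Media plc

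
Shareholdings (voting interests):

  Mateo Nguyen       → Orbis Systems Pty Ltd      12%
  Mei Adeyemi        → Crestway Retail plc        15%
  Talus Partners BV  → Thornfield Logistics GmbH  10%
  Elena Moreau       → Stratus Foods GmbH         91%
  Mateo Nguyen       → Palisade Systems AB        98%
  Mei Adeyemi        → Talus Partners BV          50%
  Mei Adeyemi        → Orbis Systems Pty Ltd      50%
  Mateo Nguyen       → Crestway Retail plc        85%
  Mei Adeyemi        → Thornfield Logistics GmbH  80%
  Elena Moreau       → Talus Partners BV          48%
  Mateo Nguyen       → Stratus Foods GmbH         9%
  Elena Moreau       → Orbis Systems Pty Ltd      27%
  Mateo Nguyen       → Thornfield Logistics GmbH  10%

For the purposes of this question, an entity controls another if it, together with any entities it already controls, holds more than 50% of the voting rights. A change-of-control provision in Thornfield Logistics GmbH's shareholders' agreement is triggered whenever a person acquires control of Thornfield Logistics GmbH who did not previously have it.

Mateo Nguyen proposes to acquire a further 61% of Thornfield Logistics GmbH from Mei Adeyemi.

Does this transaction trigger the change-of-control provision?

The purchase adds only to Mateo's holdings (Mei's stake shrinks), so Mateo is the only person who could newly come to control Thornfield.
Mateo holds 85% of Crestway, so Mateo controls Crestway.
Mateo holds 98% of Palisade, so Mateo controls Palisade.
In Thornfield, Mateo's side holds only 10%, not > 50%.
So before the transaction, Mateo does not control Thornfield.
After the purchase, Mateo's direct stake in Thornfield rises to 10% + 61% = 71%, and Mei's stake falls to 19%.
Mateo holds 71% of Thornfield, so Mateo controls Thornfield.
Mateo did not control Thornfield before and does after, so the clause is triggered.

Yes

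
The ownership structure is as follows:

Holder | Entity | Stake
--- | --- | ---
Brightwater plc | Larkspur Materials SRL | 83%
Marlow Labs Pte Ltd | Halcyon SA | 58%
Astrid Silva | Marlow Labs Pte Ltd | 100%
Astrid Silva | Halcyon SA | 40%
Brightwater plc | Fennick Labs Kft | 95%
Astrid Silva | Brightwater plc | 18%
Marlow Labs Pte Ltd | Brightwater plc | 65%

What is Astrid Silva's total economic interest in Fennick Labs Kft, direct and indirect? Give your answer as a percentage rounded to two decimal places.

78.85%

Astrid reaches Fennick along 2 paths.
Via Marlow → Brightwater: 100% × 65% × 95% = 61.75%.
Via Brightwater: 18% × 95% = 17.1%.
Total: 61.75% + 17.1% = 78.85%.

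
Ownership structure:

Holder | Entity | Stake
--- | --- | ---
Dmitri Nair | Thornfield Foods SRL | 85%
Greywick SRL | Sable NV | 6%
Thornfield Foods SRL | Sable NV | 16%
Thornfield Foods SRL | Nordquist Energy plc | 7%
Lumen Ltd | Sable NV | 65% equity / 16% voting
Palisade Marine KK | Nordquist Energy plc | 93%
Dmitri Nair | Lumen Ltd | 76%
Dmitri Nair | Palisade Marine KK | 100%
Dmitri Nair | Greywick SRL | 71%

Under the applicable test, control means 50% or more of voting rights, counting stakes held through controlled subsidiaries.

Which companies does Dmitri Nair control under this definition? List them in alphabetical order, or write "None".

Dmitri holds 85% of Thornfield, so Dmitri controls Thornfield.
Dmitri holds 76% of Lumen, so Dmitri controls Lumen.
Dmitri holds 100% of Palisade, so Dmitri controls Palisade.
Dmitri holds 71% of Greywick, so Dmitri controls Greywick.
Palisade and Thornfield together hold 93% + 7% = 100% of Nordquist, so Dmitri controls Nordquist.
No other company's threshold is met.

Greywick SRL, Lumen Ltd, Nordquist Energy plc, Palisade Marine KK, Thornfield Foods SRL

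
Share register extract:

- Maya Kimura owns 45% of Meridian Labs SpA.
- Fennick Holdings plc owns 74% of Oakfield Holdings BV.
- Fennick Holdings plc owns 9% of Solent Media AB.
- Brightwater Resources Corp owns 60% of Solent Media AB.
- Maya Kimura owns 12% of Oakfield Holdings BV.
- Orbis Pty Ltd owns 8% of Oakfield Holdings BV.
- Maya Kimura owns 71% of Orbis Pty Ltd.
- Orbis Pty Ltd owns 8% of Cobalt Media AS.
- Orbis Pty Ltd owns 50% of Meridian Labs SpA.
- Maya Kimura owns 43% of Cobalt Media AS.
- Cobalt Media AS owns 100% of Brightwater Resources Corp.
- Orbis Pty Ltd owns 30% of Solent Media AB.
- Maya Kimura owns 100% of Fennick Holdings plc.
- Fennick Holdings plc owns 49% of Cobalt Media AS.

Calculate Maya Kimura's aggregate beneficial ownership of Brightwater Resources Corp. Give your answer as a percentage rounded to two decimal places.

97.68%

Maya reaches Brightwater along 3 paths.
Via Orbis → Cobalt: 71% × 8% × 100% = 5.68%.
Via Cobalt: 43% × 100% = 43%.
Via Fennick → Cobalt: 100% × 49% × 100% = 49%.
Total: 5.68% + 43% + 49% = 97.68%.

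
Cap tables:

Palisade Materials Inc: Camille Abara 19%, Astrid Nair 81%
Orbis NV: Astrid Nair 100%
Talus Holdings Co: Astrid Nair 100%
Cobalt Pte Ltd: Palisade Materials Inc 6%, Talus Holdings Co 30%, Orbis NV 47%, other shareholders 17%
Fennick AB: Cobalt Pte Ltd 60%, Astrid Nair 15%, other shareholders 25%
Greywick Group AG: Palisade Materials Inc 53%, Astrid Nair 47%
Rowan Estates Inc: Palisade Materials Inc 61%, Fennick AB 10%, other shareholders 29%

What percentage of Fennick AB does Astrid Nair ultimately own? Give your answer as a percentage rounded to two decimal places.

64.12%

Astrid reaches Fennick along 4 paths.
Via Palisade → Cobalt: 81% × 6% × 60% = 2.916%.
Via Talus → Cobalt: 100% × 30% × 60% = 18%.
Via Orbis → Cobalt: 100% × 47% × 60% = 28.2%.
Direct stake: 15% = 15%.
Total: 2.916% + 18% + 28.2% + 15% = 64.116%.
Rounded: 64.12%.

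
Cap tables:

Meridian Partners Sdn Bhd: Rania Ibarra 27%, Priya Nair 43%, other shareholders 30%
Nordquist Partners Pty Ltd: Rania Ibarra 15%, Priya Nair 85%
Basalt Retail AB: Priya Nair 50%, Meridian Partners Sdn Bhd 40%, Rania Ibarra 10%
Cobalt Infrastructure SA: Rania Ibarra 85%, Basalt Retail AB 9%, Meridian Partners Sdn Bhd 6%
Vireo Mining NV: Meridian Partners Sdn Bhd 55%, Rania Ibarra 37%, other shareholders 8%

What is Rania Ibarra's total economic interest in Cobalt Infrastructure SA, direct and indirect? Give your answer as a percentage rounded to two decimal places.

Rania reaches Cobalt along 4 paths.
Direct stake: 85% = 85%.
Via Meridian → Basalt: 27% × 40% × 9% = 0.972%.
Via Basalt: 10% × 9% = 0.9%.
Via Meridian: 27% × 6% = 1.62%.
Total: 85% + 0.972% + 0.9% + 1.62% = 88.492%.
Rounded: 88.49%.

88.49%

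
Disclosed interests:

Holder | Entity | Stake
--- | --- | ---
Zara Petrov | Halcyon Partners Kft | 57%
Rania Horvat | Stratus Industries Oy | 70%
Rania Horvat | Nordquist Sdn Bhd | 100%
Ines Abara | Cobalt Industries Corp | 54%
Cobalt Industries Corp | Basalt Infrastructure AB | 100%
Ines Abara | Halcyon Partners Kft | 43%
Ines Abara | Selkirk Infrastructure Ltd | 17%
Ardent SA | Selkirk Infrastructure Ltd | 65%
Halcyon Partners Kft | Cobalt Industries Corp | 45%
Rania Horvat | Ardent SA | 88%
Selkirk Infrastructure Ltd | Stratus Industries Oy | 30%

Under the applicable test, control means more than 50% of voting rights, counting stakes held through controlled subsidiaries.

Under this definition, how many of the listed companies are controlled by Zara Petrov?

1

Zara holds 57% of Halcyon, so Zara controls Halcyon.
No other company's threshold is met.
Zara controls 1 company.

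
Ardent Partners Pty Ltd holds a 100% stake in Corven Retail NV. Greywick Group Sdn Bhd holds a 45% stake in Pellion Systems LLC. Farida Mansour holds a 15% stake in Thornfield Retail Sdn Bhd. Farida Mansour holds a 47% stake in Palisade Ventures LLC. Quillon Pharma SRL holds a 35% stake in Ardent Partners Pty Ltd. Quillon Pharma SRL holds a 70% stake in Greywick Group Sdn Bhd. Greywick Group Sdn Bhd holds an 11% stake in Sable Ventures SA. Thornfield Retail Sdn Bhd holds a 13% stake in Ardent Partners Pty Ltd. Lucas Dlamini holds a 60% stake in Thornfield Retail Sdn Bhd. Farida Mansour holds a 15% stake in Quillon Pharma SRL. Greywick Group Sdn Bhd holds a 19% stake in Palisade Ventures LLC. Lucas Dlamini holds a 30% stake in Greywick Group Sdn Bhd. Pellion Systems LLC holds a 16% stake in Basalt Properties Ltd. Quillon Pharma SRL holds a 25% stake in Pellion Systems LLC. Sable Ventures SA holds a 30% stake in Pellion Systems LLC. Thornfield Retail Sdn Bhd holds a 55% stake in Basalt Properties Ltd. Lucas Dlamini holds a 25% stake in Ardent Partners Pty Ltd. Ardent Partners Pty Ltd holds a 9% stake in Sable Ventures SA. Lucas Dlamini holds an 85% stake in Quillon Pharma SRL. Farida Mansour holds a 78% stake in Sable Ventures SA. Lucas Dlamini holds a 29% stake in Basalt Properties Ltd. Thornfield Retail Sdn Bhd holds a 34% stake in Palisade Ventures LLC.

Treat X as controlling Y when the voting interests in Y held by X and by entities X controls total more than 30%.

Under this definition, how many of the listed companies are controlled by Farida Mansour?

2

Farida holds 47% of Palisade, so Farida controls Palisade.
Farida holds 78% of Sable, so Farida controls Sable.
No other company's threshold is met.
Farida controls 2 companies.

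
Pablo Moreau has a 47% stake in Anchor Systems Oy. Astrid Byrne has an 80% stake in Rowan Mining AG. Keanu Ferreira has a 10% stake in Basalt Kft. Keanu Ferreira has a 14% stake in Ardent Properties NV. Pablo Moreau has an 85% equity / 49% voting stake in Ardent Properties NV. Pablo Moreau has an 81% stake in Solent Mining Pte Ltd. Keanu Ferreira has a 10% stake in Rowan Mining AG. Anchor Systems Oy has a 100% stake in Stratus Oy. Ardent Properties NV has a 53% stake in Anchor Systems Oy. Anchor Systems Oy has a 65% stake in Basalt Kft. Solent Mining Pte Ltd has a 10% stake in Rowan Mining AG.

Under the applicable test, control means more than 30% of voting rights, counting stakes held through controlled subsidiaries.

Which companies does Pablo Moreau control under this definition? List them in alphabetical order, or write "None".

Pablo holds 81% of Solent, so Pablo controls Solent.
Pablo holds 49% of Ardent, so Pablo controls Ardent.
Ardent and Pablo together hold 53% + 47% = 100% of Anchor, so Pablo controls Anchor.
Anchor holds 100% of Stratus, so Pablo controls Stratus.
Anchor holds 65% of Basalt, so Pablo controls Basalt.
No other company's threshold is met.

Anchor Systems Oy, Ardent Properties NV, Basalt Kft, Solent Mining Pte Ltd, Stratus Oy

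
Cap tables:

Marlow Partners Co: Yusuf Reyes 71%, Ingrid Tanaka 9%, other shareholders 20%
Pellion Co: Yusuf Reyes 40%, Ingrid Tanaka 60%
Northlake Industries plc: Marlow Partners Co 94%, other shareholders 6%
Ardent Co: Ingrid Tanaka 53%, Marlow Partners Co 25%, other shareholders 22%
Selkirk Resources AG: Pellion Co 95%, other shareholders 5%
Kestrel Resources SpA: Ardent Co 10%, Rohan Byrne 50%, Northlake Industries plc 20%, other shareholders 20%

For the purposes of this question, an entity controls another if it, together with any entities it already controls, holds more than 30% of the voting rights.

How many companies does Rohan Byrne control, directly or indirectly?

1

Rohan holds 50% of Kestrel, so Rohan controls Kestrel.
No other company's threshold is met.
Rohan controls 1 company.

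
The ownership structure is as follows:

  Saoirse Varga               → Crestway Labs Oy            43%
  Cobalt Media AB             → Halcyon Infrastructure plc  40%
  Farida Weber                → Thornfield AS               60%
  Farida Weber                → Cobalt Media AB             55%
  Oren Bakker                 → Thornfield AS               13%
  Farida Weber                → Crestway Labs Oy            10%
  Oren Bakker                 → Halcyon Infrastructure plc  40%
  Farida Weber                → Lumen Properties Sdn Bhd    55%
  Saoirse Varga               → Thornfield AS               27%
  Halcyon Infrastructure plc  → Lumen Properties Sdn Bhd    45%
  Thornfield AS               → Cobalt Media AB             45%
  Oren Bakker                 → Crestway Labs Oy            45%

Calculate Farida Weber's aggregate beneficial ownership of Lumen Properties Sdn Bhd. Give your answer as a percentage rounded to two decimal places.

69.76%

Farida reaches Lumen along 3 paths.
Via Cobalt → Halcyon: 55% × 40% × 45% = 9.9%.
Via Thornfield → Cobalt → Halcyon: 60% × 45% × 40% × 45% = 4.86%.
Direct stake: 55% = 55%.
Total: 9.9% + 4.86% + 55% = 69.76%.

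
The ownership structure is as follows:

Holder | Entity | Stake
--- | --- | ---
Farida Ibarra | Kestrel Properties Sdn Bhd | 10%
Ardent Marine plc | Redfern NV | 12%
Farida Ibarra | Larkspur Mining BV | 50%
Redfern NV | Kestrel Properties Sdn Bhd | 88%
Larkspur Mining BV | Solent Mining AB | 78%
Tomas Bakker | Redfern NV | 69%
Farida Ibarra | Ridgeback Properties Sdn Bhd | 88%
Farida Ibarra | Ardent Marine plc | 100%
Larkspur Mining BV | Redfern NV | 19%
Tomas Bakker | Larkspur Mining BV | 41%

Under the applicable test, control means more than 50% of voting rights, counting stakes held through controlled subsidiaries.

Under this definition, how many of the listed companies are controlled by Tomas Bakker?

Tomas holds 69% of Redfern, so Tomas controls Redfern.
Redfern holds 88% of Kestrel, so Tomas controls Kestrel.
No other company's threshold is met.
Tomas controls 2 companies.

2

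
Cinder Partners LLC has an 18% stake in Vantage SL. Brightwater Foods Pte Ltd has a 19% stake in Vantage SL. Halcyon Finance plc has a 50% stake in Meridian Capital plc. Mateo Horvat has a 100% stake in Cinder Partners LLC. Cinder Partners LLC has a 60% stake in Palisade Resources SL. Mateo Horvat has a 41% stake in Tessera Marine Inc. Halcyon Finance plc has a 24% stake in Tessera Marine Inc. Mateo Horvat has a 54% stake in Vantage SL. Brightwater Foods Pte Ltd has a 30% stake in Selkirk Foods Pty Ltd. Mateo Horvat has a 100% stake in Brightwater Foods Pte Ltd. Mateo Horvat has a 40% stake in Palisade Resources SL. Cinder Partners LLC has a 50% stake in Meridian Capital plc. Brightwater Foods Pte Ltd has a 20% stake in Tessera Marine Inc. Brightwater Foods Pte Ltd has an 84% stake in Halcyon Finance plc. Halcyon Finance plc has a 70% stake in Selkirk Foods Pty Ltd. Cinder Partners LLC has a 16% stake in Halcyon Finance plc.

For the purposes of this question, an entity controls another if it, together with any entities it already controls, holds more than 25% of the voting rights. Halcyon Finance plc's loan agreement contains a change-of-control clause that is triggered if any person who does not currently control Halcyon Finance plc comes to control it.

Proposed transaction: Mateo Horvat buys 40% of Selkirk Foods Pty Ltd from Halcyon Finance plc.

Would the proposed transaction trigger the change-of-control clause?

No

The purchase adds only to Mateo's holdings (Halcyon's stake shrinks), so Mateo is the only person who could newly come to control Halcyon.
Mateo holds 100% of Brightwater, so Mateo controls Brightwater.
Mateo holds 100% of Cinder, so Mateo controls Cinder.
Brightwater and Cinder together hold 84% + 16% = 100% of Halcyon, so Mateo controls Halcyon.
So Mateo already controls Halcyon before the transaction.
After the purchase, Mateo holds 40% of Selkirk directly, and Halcyon's stake falls to 30%.
Mateo controlled Halcyon already, so this is not a new person acquiring control; every other person's position is unchanged or reduced.
No new person acquires control, so the clause is not triggered.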